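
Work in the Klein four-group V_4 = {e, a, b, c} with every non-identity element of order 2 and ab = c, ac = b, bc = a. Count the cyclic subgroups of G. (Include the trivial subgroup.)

4

Group the elements of G by the cyclic subgroup they generate; each cyclic subgroup of order d accounts for φ(d) elements.
Cyclic subgroups by order — order 1: 1; order 2: 3.
Total: 4.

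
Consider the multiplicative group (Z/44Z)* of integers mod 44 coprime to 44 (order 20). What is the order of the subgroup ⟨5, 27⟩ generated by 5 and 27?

10

|⟨5⟩| = 5 and |⟨27⟩| = 10, so |H| is a multiple of lcm(5, 10) = 10 and divides |G| = 20.
Closing under the operation: H = {1, 3, 5, 9, 15, 23, 25, 27, 31, 37}, so |H| = 10.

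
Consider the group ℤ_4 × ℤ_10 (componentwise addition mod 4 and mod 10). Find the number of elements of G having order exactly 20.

An element (a,b) has order lcm(ord(a), ord(b)); count pairs with lcm equal to 20.
Enumerating gives 16 such elements.

16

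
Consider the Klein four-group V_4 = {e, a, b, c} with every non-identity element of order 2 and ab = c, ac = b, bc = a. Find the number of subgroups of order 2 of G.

3

|G| = 4 and 2 | 4, so subgroups of order 2 are possible by Lagrange.
The subgroups of order 2 are: {e, a}; {e, b}; {e, c}.
So G has 3 subgroups of order 2.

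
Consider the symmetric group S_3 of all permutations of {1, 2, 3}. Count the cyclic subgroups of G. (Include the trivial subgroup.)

Each element a generates a cyclic subgroup ⟨a⟩; distinct elements may generate the same one (a cyclic group of order d has φ(d) generators).
Cyclic subgroups by order — order 1: 1; order 2: 3; order 3: 1.
Total: 5.

5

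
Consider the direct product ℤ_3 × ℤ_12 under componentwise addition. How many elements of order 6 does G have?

An element (a,b) has order lcm(ord(a), ord(b)); count pairs with lcm equal to 6.
Enumerating gives 8 such elements.

8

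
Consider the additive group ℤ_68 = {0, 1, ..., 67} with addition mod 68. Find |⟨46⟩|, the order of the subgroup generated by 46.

34

In ℤ_68, the order of an element a is n/gcd(a, n).
gcd(46, 68) = 2, so |⟨46⟩| = 68/2 = 34.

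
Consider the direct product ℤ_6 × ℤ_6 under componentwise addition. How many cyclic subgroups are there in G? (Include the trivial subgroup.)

20

A cyclic subgroup of order d is generated by each of its φ(d) elements of order d, so the cyclic subgroups of order d number (#elements of order d)/φ(d).
Cyclic subgroups by order — order 1: 1; order 2: 3; order 3: 4; order 6: 12.
Total: 20.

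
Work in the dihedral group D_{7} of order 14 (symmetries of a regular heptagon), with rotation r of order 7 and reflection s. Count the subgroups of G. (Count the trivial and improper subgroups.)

10

|G| = 14, so by Lagrange every subgroup order divides 14. Divisors: 1, 2, 7, 14.
Subgroups by order — order 1: 1; order 2: 7; order 7: 1; order 14: 1.
Total: 1 + 7 + 1 + 1 = 10.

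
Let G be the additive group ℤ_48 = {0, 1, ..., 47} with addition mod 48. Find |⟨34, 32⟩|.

24

|⟨34⟩| = 24 and |⟨32⟩| = 3, so |H| is a multiple of lcm(24, 3) = 24 and divides |G| = 48.
Closing under the operation: H = {0, 2, 4, 6, 8, 10, 12, 14, 16, 18, 20, 22, 24, 26, 28, 30, 32, 34, 36, 38, 40, 42, 44, 46}, so |H| = 24.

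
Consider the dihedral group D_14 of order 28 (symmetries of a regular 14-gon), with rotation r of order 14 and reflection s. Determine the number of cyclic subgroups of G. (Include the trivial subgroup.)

18

Group the elements of G by the cyclic subgroup they generate; each cyclic subgroup of order d accounts for φ(d) elements.
Cyclic subgroups by order — order 1: 1; order 2: 15; order 7: 1; order 14: 1.
Total: 18.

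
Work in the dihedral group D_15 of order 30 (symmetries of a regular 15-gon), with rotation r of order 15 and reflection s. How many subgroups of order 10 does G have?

|G| = 30 and 10 | 30, so subgroups of order 10 are possible by Lagrange.
The subgroups of order 10 are: {e, r^3, r^6, r^9, r^12, rs, r^4s, r^7s, r^10s, r^13s}; {e, r^3, r^6, r^9, r^12, r^2s, r^5s, r^8s, r^11s, r^14s}; {e, r^3, r^6, r^9, r^12, s, r^3s, r^6s, r^9s, r^12s}.
So G has 3 subgroups of order 10.

3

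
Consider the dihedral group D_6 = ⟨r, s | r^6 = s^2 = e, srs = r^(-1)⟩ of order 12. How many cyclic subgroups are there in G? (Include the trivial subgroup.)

A cyclic subgroup of order d is generated by each of its φ(d) elements of order d, so the cyclic subgroups of order d number (#elements of order d)/φ(d).
Cyclic subgroups by order — order 1: 1; order 2: 7; order 3: 1; order 6: 1.
Total: 10.

10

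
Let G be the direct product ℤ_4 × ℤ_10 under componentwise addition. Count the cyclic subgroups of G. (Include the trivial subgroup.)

Group the elements of G by the cyclic subgroup they generate; each cyclic subgroup of order d accounts for φ(d) elements.
Cyclic subgroups by order — order 1: 1; order 2: 3; order 4: 2; order 5: 1; order 10: 3; order 20: 2.
Total: 12.

12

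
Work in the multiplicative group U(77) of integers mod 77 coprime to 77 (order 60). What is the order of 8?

10

Compute successive powers of 8 mod 77: 8, 64, 50, 15, 43, 36, 57, 71, …; 8^10 ≡ 1 (mod 77).
So |⟨8⟩| = 10.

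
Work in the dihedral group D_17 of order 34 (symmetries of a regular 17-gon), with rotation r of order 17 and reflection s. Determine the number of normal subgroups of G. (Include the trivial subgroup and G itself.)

G has 20 subgroups. Checking conjugation-invariance by order — order 1: 1/1 normal; order 2: 0/17 normal; order 17: 1/1 normal; order 34: 1/1 normal.
Total normal subgroups: 3.

3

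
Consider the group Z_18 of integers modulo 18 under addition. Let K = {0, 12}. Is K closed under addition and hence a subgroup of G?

No

12 ∈ K but its inverse 6 ∉ K, so K is not a subgroup.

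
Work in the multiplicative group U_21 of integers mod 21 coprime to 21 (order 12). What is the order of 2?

6

Compute successive powers of 2 mod 21: 2, 4, 8, 16, 11, 1; 2^6 ≡ 1 (mod 21).
So |⟨2⟩| = 6.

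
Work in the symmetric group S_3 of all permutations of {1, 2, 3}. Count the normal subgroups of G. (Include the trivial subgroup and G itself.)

G has 6 subgroups. Checking conjugation-invariance by order — order 1: 1/1 normal; order 2: 0/3 normal; order 3: 1/1 normal; order 6: 1/1 normal.
Total normal subgroups: 3.

3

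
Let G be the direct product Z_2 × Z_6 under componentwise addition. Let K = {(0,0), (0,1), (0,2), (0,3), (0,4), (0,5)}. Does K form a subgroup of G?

Yes

|K| = 6 divides |G| = 12, consistent with Lagrange.
K contains the identity, every element's inverse is in K, and K is closed under +: it is a subgroup.
In fact K = ⟨(0,1)⟩.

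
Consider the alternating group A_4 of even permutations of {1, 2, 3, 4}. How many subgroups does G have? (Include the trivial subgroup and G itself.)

|G| = 12, so by Lagrange every subgroup order divides 12. Divisors: 1, 2, 3, 4, 6, 12.
Subgroups by order — order 1: 1; order 2: 3; order 3: 4; order 4: 1; order 6: 0; order 12: 1.
Total: 1 + 3 + 4 + 1 + 0 + 1 = 10.

10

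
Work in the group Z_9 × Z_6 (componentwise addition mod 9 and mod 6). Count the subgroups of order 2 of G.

|G| = 54 and 2 | 54, so subgroups of order 2 are possible by Lagrange.
The subgroups of order 2 are: {(0,0), (0,3)}.
So G has 1 subgroup of order 2.

1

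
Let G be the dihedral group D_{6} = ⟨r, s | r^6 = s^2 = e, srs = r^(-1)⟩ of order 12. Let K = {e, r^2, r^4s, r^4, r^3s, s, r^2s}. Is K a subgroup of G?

|K| = 7 does not divide |G| = 12, so by Lagrange K is not a subgroup.

No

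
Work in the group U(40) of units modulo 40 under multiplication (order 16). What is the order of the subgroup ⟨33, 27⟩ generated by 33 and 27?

|⟨33⟩| = 4 and |⟨27⟩| = 4, so |H| is a multiple of lcm(4, 4) = 4 and divides |G| = 16.
Closing under the operation: H = {1, 3, 9, 11, 17, 19, 27, 33}, so |H| = 8.

8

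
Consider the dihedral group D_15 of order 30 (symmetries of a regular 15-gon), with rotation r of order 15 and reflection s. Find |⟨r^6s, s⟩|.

|⟨r^6s⟩| = 2 and |⟨s⟩| = 2, so |H| is a multiple of lcm(2, 2) = 2 and divides |G| = 30.
Closing under the operation: H = {e, r^3, r^6, r^9, r^12, s, r^3s, r^6s, r^9s, r^12s}, so |H| = 10.

10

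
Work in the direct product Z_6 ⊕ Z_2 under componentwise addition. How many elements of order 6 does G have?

6

An element (a,b) has order lcm(ord(a), ord(b)); count pairs with lcm equal to 6.
Enumerating gives 6 such elements.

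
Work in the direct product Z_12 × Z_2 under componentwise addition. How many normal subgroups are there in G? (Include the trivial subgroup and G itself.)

16

G is abelian, so every subgroup is normal.
G has 16 subgroups in total, hence 16 normal subgroups.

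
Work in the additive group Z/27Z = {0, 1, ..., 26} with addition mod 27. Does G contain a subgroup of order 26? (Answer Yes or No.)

No

26 does not divide |G| = 27, so by Lagrange no subgroup of order 26 exists.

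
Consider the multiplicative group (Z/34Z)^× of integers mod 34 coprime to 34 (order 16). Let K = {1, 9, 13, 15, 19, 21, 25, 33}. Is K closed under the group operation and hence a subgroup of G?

Yes

|K| = 8 divides |G| = 16, consistent with Lagrange.
K contains the identity, every element's inverse is in K, and K is closed under ·: it is a subgroup.
In fact K = ⟨9⟩.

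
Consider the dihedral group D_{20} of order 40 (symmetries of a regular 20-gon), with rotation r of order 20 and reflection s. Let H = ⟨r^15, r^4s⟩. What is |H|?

|⟨r^15⟩| = 4 and |⟨r^4s⟩| = 2, so |H| is a multiple of lcm(4, 2) = 4 and divides |G| = 40.
Closing under the operation: H = {e, r^5, r^10, r^15, r^4s, r^9s, r^14s, r^19s}, so |H| = 8.

8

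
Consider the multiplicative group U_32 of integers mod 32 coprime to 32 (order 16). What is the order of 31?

2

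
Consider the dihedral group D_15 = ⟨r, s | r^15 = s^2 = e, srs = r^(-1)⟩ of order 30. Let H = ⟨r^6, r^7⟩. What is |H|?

15

|⟨r^6⟩| = 5 and |⟨r^7⟩| = 15, so |H| is a multiple of lcm(5, 15) = 15 and divides |G| = 30.
Closing under the operation: H = {e, r, r^2, r^3, r^4, r^5, r^6, r^7, r^8, r^9, r^10, r^11, r^12, r^13, r^14}, so |H| = 15.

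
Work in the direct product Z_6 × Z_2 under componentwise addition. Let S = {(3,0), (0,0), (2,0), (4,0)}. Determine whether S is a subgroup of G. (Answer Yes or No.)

Closure fails: (4,0) + (3,0) = (1,0) ∉ S. So S is not a subgroup.

No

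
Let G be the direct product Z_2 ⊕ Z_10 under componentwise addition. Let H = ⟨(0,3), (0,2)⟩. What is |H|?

|⟨(0,3)⟩| = 10 and |⟨(0,2)⟩| = 5, so |H| is a multiple of lcm(10, 5) = 10 and divides |G| = 20.
Closing under the operation: H = {(0,0), (0,1), (0,2), (0,3), (0,4), (0,5), (0,6), (0,7), (0,8), (0,9)}, so |H| = 10.

10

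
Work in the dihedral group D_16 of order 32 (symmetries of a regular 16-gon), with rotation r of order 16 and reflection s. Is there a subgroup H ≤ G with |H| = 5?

No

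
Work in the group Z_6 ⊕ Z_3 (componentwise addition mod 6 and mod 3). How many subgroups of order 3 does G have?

|G| = 18 and 3 | 18, so subgroups of order 3 are possible by Lagrange.
The subgroups of order 3 are: {(0,0), (0,1), (0,2)}; {(0,0), (2,0), (4,0)}; {(0,0), (2,1), (4,2)}; {(0,0), (2,2), (4,1)}.
So G has 4 subgroups of order 3.

4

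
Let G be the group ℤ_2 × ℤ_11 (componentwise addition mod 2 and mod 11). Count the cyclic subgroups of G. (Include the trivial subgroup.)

Group the elements of G by the cyclic subgroup they generate; each cyclic subgroup of order d accounts for φ(d) elements.
Cyclic subgroups by order — order 1: 1; order 2: 1; order 11: 1; order 22: 1.
Total: 4.

4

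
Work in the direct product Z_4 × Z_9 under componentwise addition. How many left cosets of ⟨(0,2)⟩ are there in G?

4

|⟨(0,2)⟩| = 9 and |G| = 36.
By Lagrange, [G : H] = |G|/|H| = 36/9 = 4.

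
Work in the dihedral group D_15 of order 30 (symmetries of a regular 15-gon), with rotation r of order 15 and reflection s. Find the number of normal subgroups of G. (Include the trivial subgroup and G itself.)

5

G has 28 subgroups. Checking conjugation-invariance by order — order 1: 1/1 normal; order 2: 0/15 normal; order 3: 1/1 normal; order 5: 1/1 normal; order 6: 0/5 normal; order 10: 0/3 normal; order 15: 1/1 normal; order 30: 1/1 normal.
Total normal subgroups: 5.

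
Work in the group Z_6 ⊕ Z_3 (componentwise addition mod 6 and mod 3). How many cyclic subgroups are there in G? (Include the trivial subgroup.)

Group the elements of G by the cyclic subgroup they generate; each cyclic subgroup of order d accounts for φ(d) elements.
Cyclic subgroups by order — order 1: 1; order 2: 1; order 3: 4; order 6: 4.
Total: 10.

10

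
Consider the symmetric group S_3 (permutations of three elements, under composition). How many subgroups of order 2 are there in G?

|G| = 6 and 2 | 6, so subgroups of order 2 are possible by Lagrange.
The subgroups of order 2 are: {e, (1 2)}; {e, (1 3)}; {e, (2 3)}.
So G has 3 subgroups of order 2.

3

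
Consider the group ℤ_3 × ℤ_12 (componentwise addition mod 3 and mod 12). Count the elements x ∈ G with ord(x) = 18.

An element (a,b) has order lcm(ord(a), ord(b)); count pairs with lcm equal to 18.
Enumerating gives 0 such elements.

0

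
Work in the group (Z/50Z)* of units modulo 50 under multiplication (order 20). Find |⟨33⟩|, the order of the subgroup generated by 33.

20

Compute successive powers of 33 mod 50: 33, 39, 37, 21, 43, 19, 27, 41, …; 33^20 ≡ 1 (mod 50).
So |⟨33⟩| = 20.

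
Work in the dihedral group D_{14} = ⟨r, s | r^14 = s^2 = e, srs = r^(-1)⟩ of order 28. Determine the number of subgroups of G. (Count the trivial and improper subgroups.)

|G| = 28, so by Lagrange every subgroup order divides 28. Divisors: 1, 2, 4, 7, 14, 28.
Subgroups by order — order 1: 1; order 2: 15; order 4: 7; order 7: 1; order 14: 3; order 28: 1.
Total: 1 + 15 + 7 + 1 + 3 + 1 = 28.

28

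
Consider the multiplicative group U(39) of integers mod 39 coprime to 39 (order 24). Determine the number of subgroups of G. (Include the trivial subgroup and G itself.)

|G| = 24, so by Lagrange every subgroup order divides 24. Divisors: 1, 2, 3, 4, 6, 8, 12, 24.
Subgroups by order — order 1: 1; order 2: 3; order 3: 1; order 4: 3; order 6: 3; order 8: 1; order 12: 3; order 24: 1.
Total: 1 + 3 + 1 + 3 + 3 + 1 + 3 + 1 = 16.

16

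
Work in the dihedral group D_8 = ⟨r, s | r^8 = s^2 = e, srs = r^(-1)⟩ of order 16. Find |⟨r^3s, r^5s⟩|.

8

|⟨r^3s⟩| = 2 and |⟨r^5s⟩| = 2, so |H| is a multiple of lcm(2, 2) = 2 and divides |G| = 16.
Closing under the operation: H = {e, r^2, r^4, r^6, rs, r^3s, r^5s, r^7s}, so |H| = 8.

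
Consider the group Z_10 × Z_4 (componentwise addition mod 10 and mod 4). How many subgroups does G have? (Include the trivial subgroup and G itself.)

|G| = 40, so by Lagrange every subgroup order divides 40. Divisors: 1, 2, 4, 5, 8, 10, 20, 40.
Subgroups by order — order 1: 1; order 2: 3; order 4: 3; order 5: 1; order 8: 1; order 10: 3; order 20: 3; order 40: 1.
Total: 1 + 3 + 3 + 1 + 1 + 3 + 3 + 1 = 16.

16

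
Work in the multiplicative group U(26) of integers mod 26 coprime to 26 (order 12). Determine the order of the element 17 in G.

Compute successive powers of 17 mod 26: 17, 3, 25, 9, 23, 1; 17^6 ≡ 1 (mod 26).
So |⟨17⟩| = 6.

6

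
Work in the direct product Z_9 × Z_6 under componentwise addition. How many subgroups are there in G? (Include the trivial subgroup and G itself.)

|G| = 54, so by Lagrange every subgroup order divides 54. Divisors: 1, 2, 3, 6, 9, 18, 27, 54.
Subgroups by order — order 1: 1; order 2: 1; order 3: 4; order 6: 4; order 9: 4; order 18: 4; order 27: 1; order 54: 1.
Total: 1 + 1 + 4 + 4 + 4 + 4 + 1 + 1 = 20.

20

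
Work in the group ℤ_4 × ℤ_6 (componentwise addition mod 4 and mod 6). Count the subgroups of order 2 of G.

3

|G| = 24 and 2 | 24, so subgroups of order 2 are possible by Lagrange.
The subgroups of order 2 are: {(0,0), (0,3)}; {(0,0), (2,0)}; {(0,0), (2,3)}.
So G has 3 subgroups of order 2.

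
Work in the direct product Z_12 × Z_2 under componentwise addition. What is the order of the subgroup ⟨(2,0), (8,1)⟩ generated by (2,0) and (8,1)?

|⟨(2,0)⟩| = 6 and |⟨(8,1)⟩| = 6, so |H| is a multiple of lcm(6, 6) = 6 and divides |G| = 24.
Closing under the operation: H = {(0,0), (0,1), (2,0), (2,1), (4,0), (4,1), (6,0), (6,1), (8,0), (8,1), (10,0), (10,1)}, so |H| = 12.

12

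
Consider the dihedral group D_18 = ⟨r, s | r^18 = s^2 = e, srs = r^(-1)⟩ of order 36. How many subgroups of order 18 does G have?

3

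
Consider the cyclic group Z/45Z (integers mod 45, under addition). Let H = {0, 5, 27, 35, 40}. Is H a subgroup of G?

35 ∈ H but its inverse 10 ∉ H, so H is not a subgroup.

No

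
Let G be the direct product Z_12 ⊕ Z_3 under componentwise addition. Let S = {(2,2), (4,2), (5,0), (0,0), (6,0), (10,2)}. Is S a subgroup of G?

No

(5,0) ∈ S but its inverse (7,0) ∉ S, so S is not a subgroup.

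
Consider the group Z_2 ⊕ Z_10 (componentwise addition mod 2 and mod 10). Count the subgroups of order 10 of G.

|G| = 20 and 10 | 20, so subgroups of order 10 are possible by Lagrange.
The subgroups of order 10 are: {(0,0), (0,1), (0,2), (0,3), (0,4), (0,5), (0,6), (0,7), (0,8), (0,9)}; {(0,0), (0,2), (0,4), (0,6), (0,8), (1,0), (1,2), (1,4), (1,6), (1,8)}; {(0,0), (0,2), (0,4), (0,6), (0,8), (1,1), (1,3), (1,5), (1,7), (1,9)}.
So G has 3 subgroups of order 10.

3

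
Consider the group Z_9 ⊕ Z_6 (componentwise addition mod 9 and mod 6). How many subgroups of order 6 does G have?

4

|G| = 54 and 6 | 54, so subgroups of order 6 are possible by Lagrange.
The subgroups of order 6 are: {(0,0), (0,1), (0,2), (0,3), (0,4), (0,5)}; {(0,0), (0,3), (3,0), (3,3), (6,0), (6,3)}; {(0,0), (0,3), (3,1), (3,4), (6,2), (6,5)}; {(0,0), (0,3), (3,2), (3,5), (6,1), (6,4)}.
So G has 4 subgroups of order 6.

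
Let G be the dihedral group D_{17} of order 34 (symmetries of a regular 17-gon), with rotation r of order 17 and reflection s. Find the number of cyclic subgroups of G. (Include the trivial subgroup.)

Each element a generates a cyclic subgroup ⟨a⟩; distinct elements may generate the same one (a cyclic group of order d has φ(d) generators).
Cyclic subgroups by order — order 1: 1; order 2: 17; order 17: 1.
Total: 19.

19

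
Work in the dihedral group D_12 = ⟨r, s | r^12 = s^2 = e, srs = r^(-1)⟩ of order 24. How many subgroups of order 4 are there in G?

7

|G| = 24 and 4 | 24, so subgroups of order 4 are possible by Lagrange.
The subgroups of order 4 are: {e, r^6, r^4s, r^10s}; {e, r^6, r^5s, r^11s}; {e, r^6, r^2s, r^8s}; {e, r^3, r^6, r^9}; … (7 in all).
So G has 7 subgroups of order 4.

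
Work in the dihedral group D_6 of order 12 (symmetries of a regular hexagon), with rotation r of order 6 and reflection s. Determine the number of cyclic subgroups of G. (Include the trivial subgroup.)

10

A cyclic subgroup of order d is generated by each of its φ(d) elements of order d, so the cyclic subgroups of order d number (#elements of order d)/φ(d).
Cyclic subgroups by order — order 1: 1; order 2: 7; order 3: 1; order 6: 1.
Total: 10.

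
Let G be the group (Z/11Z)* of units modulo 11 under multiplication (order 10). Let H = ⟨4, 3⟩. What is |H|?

5

|⟨4⟩| = 5 and |⟨3⟩| = 5, so |H| is a multiple of lcm(5, 5) = 5 and divides |G| = 10.
Closing under the operation: H = {1, 3, 4, 5, 9}, so |H| = 5.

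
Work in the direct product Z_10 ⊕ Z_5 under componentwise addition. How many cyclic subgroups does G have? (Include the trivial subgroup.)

A cyclic subgroup of order d is generated by each of its φ(d) elements of order d, so the cyclic subgroups of order d number (#elements of order d)/φ(d).
Cyclic subgroups by order — order 1: 1; order 2: 1; order 5: 6; order 10: 6.
Total: 14.

14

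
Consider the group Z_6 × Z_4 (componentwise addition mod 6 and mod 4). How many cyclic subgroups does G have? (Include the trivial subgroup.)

12

Group the elements of G by the cyclic subgroup they generate; each cyclic subgroup of order d accounts for φ(d) elements.
Cyclic subgroups by order — order 1: 1; order 2: 3; order 3: 1; order 4: 2; order 6: 3; order 12: 2.
Total: 12.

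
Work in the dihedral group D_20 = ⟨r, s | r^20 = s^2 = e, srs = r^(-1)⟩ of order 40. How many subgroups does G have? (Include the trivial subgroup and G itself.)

|G| = 40, so by Lagrange every subgroup order divides 40. Divisors: 1, 2, 4, 5, 8, 10, 20, 40.
Subgroups by order — order 1: 1; order 2: 21; order 4: 11; order 5: 1; order 8: 5; order 10: 5; order 20: 3; order 40: 1.
Total: 1 + 21 + 11 + 1 + 5 + 5 + 3 + 1 = 48.

48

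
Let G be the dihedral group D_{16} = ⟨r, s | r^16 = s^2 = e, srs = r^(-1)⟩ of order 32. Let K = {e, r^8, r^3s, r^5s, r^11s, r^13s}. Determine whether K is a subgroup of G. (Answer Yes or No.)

No

|K| = 6 does not divide |G| = 32, so by Lagrange K is not a subgroup.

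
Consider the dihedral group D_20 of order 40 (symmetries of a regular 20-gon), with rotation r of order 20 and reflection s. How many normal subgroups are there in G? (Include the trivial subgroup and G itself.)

G has 48 subgroups. Checking conjugation-invariance by order — order 1: 1/1 normal; order 2: 1/21 normal; order 4: 1/11 normal; order 5: 1/1 normal; order 8: 0/5 normal; order 10: 1/5 normal; order 20: 3/3 normal; order 40: 1/1 normal.
Total normal subgroups: 9.

9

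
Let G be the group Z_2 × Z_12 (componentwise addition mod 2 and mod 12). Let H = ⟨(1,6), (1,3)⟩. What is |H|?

|⟨(1,6)⟩| = 2 and |⟨(1,3)⟩| = 4, so |H| is a multiple of lcm(2, 4) = 4 and divides |G| = 24.
Closing under the operation: H = {(0,0), (0,3), (0,6), (0,9), (1,0), (1,3), (1,6), (1,9)}, so |H| = 8.

8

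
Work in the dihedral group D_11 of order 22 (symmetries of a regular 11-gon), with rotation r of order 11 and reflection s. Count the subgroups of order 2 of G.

11

|G| = 22 and 2 | 22, so subgroups of order 2 are possible by Lagrange.
The subgroups of order 2 are: {e, r^10s}; {e, r^2s}; {e, r^3s}; {e, r^4s}; … (11 in all).
So G has 11 subgroups of order 2.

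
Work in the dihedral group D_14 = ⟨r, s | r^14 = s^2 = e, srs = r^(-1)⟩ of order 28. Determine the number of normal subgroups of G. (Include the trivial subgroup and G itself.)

7

G has 28 subgroups. Checking conjugation-invariance by order — order 1: 1/1 normal; order 2: 1/15 normal; order 4: 0/7 normal; order 7: 1/1 normal; order 14: 3/3 normal; order 28: 1/1 normal.
Total normal subgroups: 7.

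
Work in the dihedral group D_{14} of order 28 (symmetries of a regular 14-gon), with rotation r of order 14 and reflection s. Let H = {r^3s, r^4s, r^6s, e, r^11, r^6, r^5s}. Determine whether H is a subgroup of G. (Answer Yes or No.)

r^6 ∈ H but its inverse r^8 ∉ H, so H is not a subgroup.

No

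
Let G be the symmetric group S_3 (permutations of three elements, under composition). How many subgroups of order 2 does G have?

3

|G| = 6 and 2 | 6, so subgroups of order 2 are possible by Lagrange.
The subgroups of order 2 are: {e, (1 2)}; {e, (1 3)}; {e, (2 3)}.
So G has 3 subgroups of order 2.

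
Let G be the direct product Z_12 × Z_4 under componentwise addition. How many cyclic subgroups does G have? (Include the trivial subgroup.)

20

Group the elements of G by the cyclic subgroup they generate; each cyclic subgroup of order d accounts for φ(d) elements.
Cyclic subgroups by order — order 1: 1; order 2: 3; order 3: 1; order 4: 6; order 6: 3; order 12: 6.
Total: 20.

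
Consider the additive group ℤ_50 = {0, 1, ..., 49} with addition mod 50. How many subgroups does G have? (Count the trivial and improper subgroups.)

6

A cyclic group of order 50 has exactly one subgroup for each divisor of 50.
Divisors of 50: 1, 2, 5, 10, 25, 50.
So ℤ_50 has 6 subgroups.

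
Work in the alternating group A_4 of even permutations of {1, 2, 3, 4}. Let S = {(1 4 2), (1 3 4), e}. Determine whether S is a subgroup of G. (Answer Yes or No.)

No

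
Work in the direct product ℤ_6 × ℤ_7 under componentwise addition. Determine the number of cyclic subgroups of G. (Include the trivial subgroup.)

8

Group the elements of G by the cyclic subgroup they generate; each cyclic subgroup of order d accounts for φ(d) elements.
Cyclic subgroups by order — order 1: 1; order 2: 1; order 3: 1; order 6: 1; order 7: 1; order 14: 1; order 21: 1; order 42: 1.
Total: 8.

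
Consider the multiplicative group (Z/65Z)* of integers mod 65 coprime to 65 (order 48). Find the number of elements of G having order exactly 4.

12

Enumerating element orders in G gives 12 elements of order 4.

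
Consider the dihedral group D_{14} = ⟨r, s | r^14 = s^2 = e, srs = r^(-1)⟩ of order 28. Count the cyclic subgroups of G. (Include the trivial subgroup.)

Group the elements of G by the cyclic subgroup they generate; each cyclic subgroup of order d accounts for φ(d) elements.
Cyclic subgroups by order — order 1: 1; order 2: 15; order 7: 1; order 14: 1.
Total: 18.

18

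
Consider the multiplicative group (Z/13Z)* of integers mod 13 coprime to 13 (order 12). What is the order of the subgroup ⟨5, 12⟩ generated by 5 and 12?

|⟨5⟩| = 4 and |⟨12⟩| = 2, so |H| is a multiple of lcm(4, 2) = 4 and divides |G| = 12.
Closing under the operation: H = {1, 5, 8, 12}, so |H| = 4.

4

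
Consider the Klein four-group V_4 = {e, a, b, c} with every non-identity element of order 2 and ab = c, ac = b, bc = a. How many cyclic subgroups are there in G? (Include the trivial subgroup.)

4

Each element a generates a cyclic subgroup ⟨a⟩; distinct elements may generate the same one (a cyclic group of order d has φ(d) generators).
Cyclic subgroups by order — order 1: 1; order 2: 3.
Total: 4.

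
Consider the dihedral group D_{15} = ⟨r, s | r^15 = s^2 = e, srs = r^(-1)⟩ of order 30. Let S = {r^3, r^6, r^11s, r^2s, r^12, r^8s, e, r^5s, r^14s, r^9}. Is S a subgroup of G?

Yes

|S| = 10 divides |G| = 30, consistent with Lagrange.
S contains the identity, every element's inverse is in S, and S is closed under ·: it is a subgroup.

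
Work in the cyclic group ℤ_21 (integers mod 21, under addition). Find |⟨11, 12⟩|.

21

|⟨11⟩| = 21 and |⟨12⟩| = 7, so |H| is a multiple of lcm(21, 7) = 21 and divides |G| = 21.
Closing {11, 12} under the group operation gives all of G, so |H| = 21.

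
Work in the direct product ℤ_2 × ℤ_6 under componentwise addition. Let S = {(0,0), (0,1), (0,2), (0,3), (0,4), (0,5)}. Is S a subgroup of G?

|S| = 6 divides |G| = 12, consistent with Lagrange.
S contains the identity, every element's inverse is in S, and S is closed under +: it is a subgroup.
In fact S = ⟨(0,1)⟩.

Yes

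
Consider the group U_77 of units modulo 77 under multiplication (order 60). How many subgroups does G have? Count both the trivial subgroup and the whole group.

20

|G| = 60, so by Lagrange every subgroup order divides 60. Divisors: 1, 2, 3, 4, 5, 6, 10, 12, 15, 20, 30, 60.
Subgroups by order — order 1: 1; order 2: 3; order 3: 1; order 4: 1; order 5: 1; order 6: 3; order 10: 3; order 12: 1; order 15: 1; order 20: 1; order 30: 3; order 60: 1.
Total: 1 + 3 + 1 + 1 + 1 + 3 + 3 + 1 + 1 + 1 + 3 + 1 = 20.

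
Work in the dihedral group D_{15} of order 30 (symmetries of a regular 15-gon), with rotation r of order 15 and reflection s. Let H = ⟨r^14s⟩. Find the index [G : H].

|⟨r^14s⟩| = 2 and |G| = 30.
By Lagrange, [G : H] = |G|/|H| = 30/2 = 15.

15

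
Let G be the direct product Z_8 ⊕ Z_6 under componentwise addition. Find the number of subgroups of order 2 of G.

3

|G| = 48 and 2 | 48, so subgroups of order 2 are possible by Lagrange.
The subgroups of order 2 are: {(0,0), (0,3)}; {(0,0), (4,0)}; {(0,0), (4,3)}.
So G has 3 subgroups of order 2.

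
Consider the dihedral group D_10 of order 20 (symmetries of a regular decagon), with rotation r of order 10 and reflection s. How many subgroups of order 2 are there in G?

11

|G| = 20 and 2 | 20, so subgroups of order 2 are possible by Lagrange.
The subgroups of order 2 are: {e, r^2s}; {e, r^3s}; {e, r^4s}; {e, r^5}; … (11 in all).
So G has 11 subgroups of order 2.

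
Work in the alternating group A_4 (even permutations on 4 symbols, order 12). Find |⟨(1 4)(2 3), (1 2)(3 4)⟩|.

4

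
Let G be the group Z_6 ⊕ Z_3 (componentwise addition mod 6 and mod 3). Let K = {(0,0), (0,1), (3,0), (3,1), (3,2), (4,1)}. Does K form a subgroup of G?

No

(0,1) ∈ K but its inverse (0,2) ∉ K, so K is not a subgroup.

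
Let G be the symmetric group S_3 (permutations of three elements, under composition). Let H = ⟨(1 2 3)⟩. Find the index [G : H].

|⟨(1 2 3)⟩| = 3 and |G| = 6.
By Lagrange, [G : H] = |G|/|H| = 6/3 = 2.

2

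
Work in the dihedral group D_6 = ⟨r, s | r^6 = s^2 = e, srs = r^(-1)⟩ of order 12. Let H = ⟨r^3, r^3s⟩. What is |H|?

|⟨r^3⟩| = 2 and |⟨r^3s⟩| = 2, so |H| is a multiple of lcm(2, 2) = 2 and divides |G| = 12.
Closing under the operation: H = {e, r^3, s, r^3s}, so |H| = 4.

4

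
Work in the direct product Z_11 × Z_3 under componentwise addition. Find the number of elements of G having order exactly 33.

20

An element (a,b) has order lcm(ord(a), ord(b)); count pairs with lcm equal to 33.
Enumerating gives 20 such elements.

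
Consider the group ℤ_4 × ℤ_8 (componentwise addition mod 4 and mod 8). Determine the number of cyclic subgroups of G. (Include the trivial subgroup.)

14

Group the elements of G by the cyclic subgroup they generate; each cyclic subgroup of order d accounts for φ(d) elements.
Cyclic subgroups by order — order 1: 1; order 2: 3; order 4: 6; order 8: 4.
Total: 14.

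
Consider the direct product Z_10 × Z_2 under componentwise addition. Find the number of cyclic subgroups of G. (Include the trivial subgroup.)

A cyclic subgroup of order d is generated by each of its φ(d) elements of order d, so the cyclic subgroups of order d number (#elements of order d)/φ(d).
Cyclic subgroups by order — order 1: 1; order 2: 3; order 5: 1; order 10: 3.
Total: 8.

8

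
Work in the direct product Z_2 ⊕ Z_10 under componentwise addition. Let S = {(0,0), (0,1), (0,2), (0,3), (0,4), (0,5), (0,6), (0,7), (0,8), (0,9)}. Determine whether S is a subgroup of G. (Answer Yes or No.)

Yes

|S| = 10 divides |G| = 20, consistent with Lagrange.
S contains the identity, every element's inverse is in S, and S is closed under +: it is a subgroup.
In fact S = ⟨(0,1)⟩.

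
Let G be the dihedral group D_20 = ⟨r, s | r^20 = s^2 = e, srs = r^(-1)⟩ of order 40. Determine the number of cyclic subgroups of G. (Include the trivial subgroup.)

Group the elements of G by the cyclic subgroup they generate; each cyclic subgroup of order d accounts for φ(d) elements.
Cyclic subgroups by order — order 1: 1; order 2: 21; order 4: 1; order 5: 1; order 10: 1; order 20: 1.
Total: 26.

26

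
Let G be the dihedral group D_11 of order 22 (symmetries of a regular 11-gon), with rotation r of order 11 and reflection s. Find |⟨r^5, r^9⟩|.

11

|⟨r^5⟩| = 11 and |⟨r^9⟩| = 11, so |H| is a multiple of lcm(11, 11) = 11 and divides |G| = 22.
Closing under the operation: H = {e, r, r^2, r^3, r^4, r^5, r^6, r^7, r^8, r^9, r^10}, so |H| = 11.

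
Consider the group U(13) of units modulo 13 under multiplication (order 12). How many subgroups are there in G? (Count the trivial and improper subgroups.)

6

|G| = 12, so by Lagrange every subgroup order divides 12. Divisors: 1, 2, 3, 4, 6, 12.
Subgroups by order — order 1: 1; order 2: 1; order 3: 1; order 4: 1; order 6: 1; order 12: 1.
Total: 1 + 1 + 1 + 1 + 1 + 1 = 6.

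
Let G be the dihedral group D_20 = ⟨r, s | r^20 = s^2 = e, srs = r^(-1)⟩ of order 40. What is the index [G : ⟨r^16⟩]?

8

|⟨r^16⟩| = 5 and |G| = 40.
By Lagrange, [G : H] = |G|/|H| = 40/5 = 8.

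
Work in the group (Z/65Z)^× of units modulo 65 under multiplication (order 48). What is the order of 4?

Compute successive powers of 4 mod 65: 4, 16, 64, 61, 49, 1; 4^6 ≡ 1 (mod 65).
So |⟨4⟩| = 6.

6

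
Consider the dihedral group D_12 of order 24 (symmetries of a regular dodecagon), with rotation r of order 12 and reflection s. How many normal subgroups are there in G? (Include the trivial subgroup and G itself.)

G has 34 subgroups. Checking conjugation-invariance by order — order 1: 1/1 normal; order 2: 1/13 normal; order 3: 1/1 normal; order 4: 1/7 normal; order 6: 1/5 normal; order 8: 0/3 normal; order 12: 3/3 normal; order 24: 1/1 normal.
Total normal subgroups: 9.

9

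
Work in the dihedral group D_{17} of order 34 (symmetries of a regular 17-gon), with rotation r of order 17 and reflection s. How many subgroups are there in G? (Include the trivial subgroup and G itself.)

|G| = 34, so by Lagrange every subgroup order divides 34. Divisors: 1, 2, 17, 34.
Subgroups by order — order 1: 1; order 2: 17; order 17: 1; order 34: 1.
Total: 1 + 17 + 1 + 1 = 20.

20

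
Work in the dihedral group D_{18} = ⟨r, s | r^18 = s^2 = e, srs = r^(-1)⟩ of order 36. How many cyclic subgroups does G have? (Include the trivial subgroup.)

24

Group the elements of G by the cyclic subgroup they generate; each cyclic subgroup of order d accounts for φ(d) elements.
Cyclic subgroups by order — order 1: 1; order 2: 19; order 3: 1; order 6: 1; order 9: 1; order 18: 1.
Total: 24.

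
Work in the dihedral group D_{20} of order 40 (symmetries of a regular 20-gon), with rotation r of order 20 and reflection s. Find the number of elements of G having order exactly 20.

8

The elements of order 20 are: r, r^3, r^7, r^9, r^11, r^13, r^17, r^19.
That's 8.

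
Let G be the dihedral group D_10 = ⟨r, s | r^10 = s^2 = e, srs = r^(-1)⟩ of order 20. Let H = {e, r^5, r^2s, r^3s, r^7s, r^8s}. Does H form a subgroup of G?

|H| = 6 does not divide |G| = 20, so by Lagrange H is not a subgroup.

No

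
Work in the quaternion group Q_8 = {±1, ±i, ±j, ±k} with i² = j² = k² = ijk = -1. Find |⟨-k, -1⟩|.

|⟨-k⟩| = 4 and |⟨-1⟩| = 2, so |H| is a multiple of lcm(4, 2) = 4 and divides |G| = 8.
Closing under the operation: H = {1, -1, k, -k}, so |H| = 4.

4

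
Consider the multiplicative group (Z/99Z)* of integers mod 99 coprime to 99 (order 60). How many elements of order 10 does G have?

12

Enumerating element orders in G gives 12 elements of order 10.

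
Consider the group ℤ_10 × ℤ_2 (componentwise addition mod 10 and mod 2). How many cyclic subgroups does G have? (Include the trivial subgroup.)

Group the elements of G by the cyclic subgroup they generate; each cyclic subgroup of order d accounts for φ(d) elements.
Cyclic subgroups by order — order 1: 1; order 2: 3; order 5: 1; order 10: 3.
Total: 8.

8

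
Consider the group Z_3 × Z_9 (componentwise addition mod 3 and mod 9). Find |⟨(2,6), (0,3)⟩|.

|⟨(2,6)⟩| = 3 and |⟨(0,3)⟩| = 3, so |H| is a multiple of lcm(3, 3) = 3 and divides |G| = 27.
Closing under the operation: H = {(0,0), (0,3), (0,6), (1,0), (1,3), (1,6), (2,0), (2,3), (2,6)}, so |H| = 9.

9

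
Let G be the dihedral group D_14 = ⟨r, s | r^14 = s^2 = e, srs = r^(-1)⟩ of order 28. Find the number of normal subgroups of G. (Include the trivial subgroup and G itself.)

7

G has 28 subgroups. Checking conjugation-invariance by order — order 1: 1/1 normal; order 2: 1/15 normal; order 4: 0/7 normal; order 7: 1/1 normal; order 14: 3/3 normal; order 28: 1/1 normal.
Total normal subgroups: 7.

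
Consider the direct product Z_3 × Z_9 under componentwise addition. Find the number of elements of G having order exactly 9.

18

An element (a,b) has order lcm(ord(a), ord(b)); count pairs with lcm equal to 9.
Enumerating gives 18 such elements.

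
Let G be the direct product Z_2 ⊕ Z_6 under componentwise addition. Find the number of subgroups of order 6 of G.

|G| = 12 and 6 | 12, so subgroups of order 6 are possible by Lagrange.
The subgroups of order 6 are: {(0,0), (0,1), (0,2), (0,3), (0,4), (0,5)}; {(0,0), (0,2), (0,4), (1,0), (1,2), (1,4)}; {(0,0), (0,2), (0,4), (1,1), (1,3), (1,5)}.
So G has 3 subgroups of order 6.

3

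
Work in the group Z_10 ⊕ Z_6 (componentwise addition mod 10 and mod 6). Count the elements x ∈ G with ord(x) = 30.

24

An element (a,b) has order lcm(ord(a), ord(b)); count pairs with lcm equal to 30.
Enumerating gives 24 such elements.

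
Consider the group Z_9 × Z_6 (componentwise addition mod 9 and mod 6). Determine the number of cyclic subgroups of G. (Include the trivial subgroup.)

16

A cyclic subgroup of order d is generated by each of its φ(d) elements of order d, so the cyclic subgroups of order d number (#elements of order d)/φ(d).
Cyclic subgroups by order — order 1: 1; order 2: 1; order 3: 4; order 6: 4; order 9: 3; order 18: 3.
Total: 16.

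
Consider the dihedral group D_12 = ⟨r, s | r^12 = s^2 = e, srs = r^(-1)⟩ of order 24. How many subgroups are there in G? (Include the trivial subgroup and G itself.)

34

|G| = 24, so by Lagrange every subgroup order divides 24. Divisors: 1, 2, 3, 4, 6, 8, 12, 24.
Subgroups by order — order 1: 1; order 2: 13; order 3: 1; order 4: 7; order 6: 5; order 8: 3; order 12: 3; order 24: 1.
Total: 1 + 13 + 1 + 7 + 5 + 3 + 3 + 1 = 34.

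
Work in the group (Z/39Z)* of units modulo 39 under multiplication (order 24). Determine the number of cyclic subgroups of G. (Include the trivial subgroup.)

12

A cyclic subgroup of order d is generated by each of its φ(d) elements of order d, so the cyclic subgroups of order d number (#elements of order d)/φ(d).
Cyclic subgroups by order — order 1: 1; order 2: 3; order 3: 1; order 4: 2; order 6: 3; order 12: 2.
Total: 12.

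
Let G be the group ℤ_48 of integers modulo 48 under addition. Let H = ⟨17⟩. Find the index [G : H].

1

|⟨17⟩| = 48 and |G| = 48.
By Lagrange, [G : H] = |G|/|H| = 48/48 = 1.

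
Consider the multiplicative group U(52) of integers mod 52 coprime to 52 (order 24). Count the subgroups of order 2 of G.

|G| = 24 and 2 | 24, so subgroups of order 2 are possible by Lagrange.
The subgroups of order 2 are: {1, 25}; {1, 27}; {1, 51}.
So G has 3 subgroups of order 2.

3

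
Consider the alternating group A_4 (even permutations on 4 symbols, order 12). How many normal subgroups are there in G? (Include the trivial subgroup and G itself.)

G has 10 subgroups. Checking conjugation-invariance by order — order 1: 1/1 normal; order 2: 0/3 normal; order 3: 0/4 normal; order 4: 1/1 normal; order 12: 1/1 normal.
Total normal subgroups: 3.

3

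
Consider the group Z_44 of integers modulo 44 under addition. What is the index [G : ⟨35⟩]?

|⟨35⟩| = 44 and |G| = 44.
By Lagrange, [G : H] = |G|/|H| = 44/44 = 1.

1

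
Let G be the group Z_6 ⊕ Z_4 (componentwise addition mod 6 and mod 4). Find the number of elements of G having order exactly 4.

An element (a,b) has order lcm(ord(a), ord(b)); count pairs with lcm equal to 4.
Enumerating gives 4 such elements.

4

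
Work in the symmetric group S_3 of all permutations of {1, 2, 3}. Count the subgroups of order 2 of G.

3

|G| = 6 and 2 | 6, so subgroups of order 2 are possible by Lagrange.
The subgroups of order 2 are: {e, (1 2)}; {e, (1 3)}; {e, (2 3)}.
So G has 3 subgroups of order 2.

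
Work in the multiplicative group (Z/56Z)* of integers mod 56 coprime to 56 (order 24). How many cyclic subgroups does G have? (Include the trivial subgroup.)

16

A cyclic subgroup of order d is generated by each of its φ(d) elements of order d, so the cyclic subgroups of order d number (#elements of order d)/φ(d).
Cyclic subgroups by order — order 1: 1; order 2: 7; order 3: 1; order 6: 7.
Total: 16.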